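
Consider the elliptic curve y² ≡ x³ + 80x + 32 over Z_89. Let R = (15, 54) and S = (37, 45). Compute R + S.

(15, 54) + (37, 45). λ = (45 - 54)/(37 - 15) ≡ 80/22 mod 89. 22⁻¹ ≡ 85 (mod 89), so λ ≡ 36.
  x = λ² - 15 - 37 = 1296 - 52 ≡ 87; y = λ·(15 - 87) - 54 ≡ 24. → (87, 24)

(87, 24)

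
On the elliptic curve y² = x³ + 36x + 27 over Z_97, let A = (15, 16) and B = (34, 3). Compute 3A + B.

First 3A:
Repeated addition: build up to 3A.
2A: tangent at (15, 16): λ = (3·15² + 36)/(2·16) ≡ 32/32. 32⁻¹ ≡ 94 (mod 97), so λ ≡ 32·94 ≡ 1.
  x = λ² - 15 - 15 = 1 - 30 ≡ 68; y = λ·(15 - 68) - 16 ≡ 28. → (68, 28)
3A: (68, 28) + (15, 16). λ = (16 - 28)/(15 - 68) ≡ 85/44 mod 97. 44⁻¹ ≡ 86 (mod 97), so λ ≡ 35.
  x = λ² - 68 - 15 = 1225 - 83 ≡ 75; y = λ·(68 - 75) - 28 ≡ 18. → (75, 18)
3A = (75, 18).
Finally 3A + B:
(75, 18) + (34, 3). λ = (3 - 18)/(34 - 75) ≡ 82/56 mod 97. 56⁻¹ ≡ 26 (mod 97) since 56·26 = 1456 ≡ 1, so λ ≡ 95.
  x = λ² - 75 - 34 = 9025 - 109 ≡ 89; y = λ·(75 - 89) - 18 ≡ 10. → (89, 10)

(89, 10)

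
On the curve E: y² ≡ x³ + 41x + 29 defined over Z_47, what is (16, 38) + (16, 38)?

tangent at (16, 38): λ = (3·16² + 41)/(2·38) ≡ 10/29. 29⁻¹ ≡ 13 (mod 47), so λ ≡ 10·13 ≡ 36.
  x = λ² - 16 - 16 = 1296 - 32 ≡ 42; y = λ·(16 - 42) - 38 ≡ 13. → (42, 13)

(42, 13)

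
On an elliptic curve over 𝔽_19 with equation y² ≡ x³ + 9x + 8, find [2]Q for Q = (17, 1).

tangent at (17, 1): λ = (3·17² + 9)/(2·1) ≡ 2/2. 2⁻¹ ≡ 10 (mod 19), so λ ≡ 2·10 ≡ 1.
  x = λ² - 17 - 17 = 1 - 34 ≡ 5; y = λ·(17 - 5) - 1 ≡ 11. → (5, 11)

(5, 11)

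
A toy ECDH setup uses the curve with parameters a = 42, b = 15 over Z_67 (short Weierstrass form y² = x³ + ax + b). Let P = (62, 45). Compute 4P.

(51, 65)

Repeated addition: build up to 4P.
2P: tangent at (62, 45): λ = (3·62² + 42)/(2·45) ≡ 50/23. 23⁻¹ ≡ 35 (mod 67), so λ ≡ 50·35 ≡ 8.
  x = λ² - 62 - 62 = 64 - 124 ≡ 7; y = λ·(62 - 7) - 45 ≡ 60. → (7, 60)
3P: (7, 60) + (62, 45). λ = (45 - 60)/(62 - 7) ≡ 52/55 mod 67. 55⁻¹ ≡ 39 (mod 67) since 55·39 = 2145 ≡ 1, so λ ≡ 18.
  x = λ² - 7 - 62 = 324 - 69 ≡ 54; y = λ·(7 - 54) - 60 ≡ 32. → (54, 32)
4P: (54, 32) + (62, 45). λ = (45 - 32)/(62 - 54) ≡ 13/8 mod 67. 8⁻¹ ≡ 42 (mod 67), so λ ≡ 10.
  x = λ² - 54 - 62 = 100 - 116 ≡ 51; y = λ·(54 - 51) - 32 ≡ 65. → (51, 65)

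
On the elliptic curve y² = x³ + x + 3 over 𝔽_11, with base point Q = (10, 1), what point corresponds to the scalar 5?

(9, 9)

Double-and-add on 5 = (101)₂. Start with Q = (10, 1) for the leading 1-bit.
double: tangent at (10, 1): λ = (3·10² + 1)/(2·1) ≡ 4/2. 2⁻¹ ≡ 6 (mod 11), so λ ≡ 4·6 ≡ 2.
  x = λ² - 10 - 10 = 4 - 20 ≡ 6; y = λ·(10 - 6) - 1 ≡ 7. → (6, 7)
double: tangent at (6, 7): λ = (3·6² + 1)/(2·7) ≡ 10/3. 3⁻¹ ≡ 4 (mod 11), so λ ≡ 10·4 ≡ 7.
  x = λ² - 6 - 6 = 49 - 12 ≡ 4; y = λ·(6 - 4) - 7 ≡ 7. → (4, 7)
add Q: (4, 7) + (10, 1). λ = (1 - 7)/(10 - 4) ≡ 5/6 mod 11. 6⁻¹ ≡ 2 (mod 11) since 6·2 = 12 ≡ 1, so λ ≡ 10.
  x = λ² - 4 - 10 = 100 - 14 ≡ 9; y = λ·(4 - 9) - 7 ≡ 9. → (9, 9)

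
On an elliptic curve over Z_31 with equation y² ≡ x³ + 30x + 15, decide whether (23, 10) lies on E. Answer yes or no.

yes

y² = 10² ≡ 7; x³ + 30x + 15 = 12872 ≡ 7 (mod 31). 7 = 7.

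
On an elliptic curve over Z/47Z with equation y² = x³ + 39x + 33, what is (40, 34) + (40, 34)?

(9, 19)

tangent at (40, 34): λ = (3·40² + 39)/(2·34) ≡ 45/21. 21⁻¹ ≡ 9 (mod 47), so λ ≡ 45·9 ≡ 29.
  x = λ² - 40 - 40 = 841 - 80 ≡ 9; y = λ·(40 - 9) - 34 ≡ 19. → (9, 19)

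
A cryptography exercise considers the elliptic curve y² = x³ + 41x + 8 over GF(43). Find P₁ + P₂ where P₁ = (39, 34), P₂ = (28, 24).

(39, 34) + (28, 24). λ = (24 - 34)/(28 - 39) ≡ 33/32 mod 43. 32⁻¹ ≡ 39 (mod 43), so λ ≡ 40.
  x = λ² - 39 - 28 = 1600 - 67 ≡ 28; y = λ·(39 - 28) - 34 ≡ 19. → (28, 19)

(28, 19)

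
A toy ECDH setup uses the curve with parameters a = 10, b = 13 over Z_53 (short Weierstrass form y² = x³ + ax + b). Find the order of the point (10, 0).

2

2P: (10, 0) + (10, 0): same x and y₁ ≡ -y₂, so the sum is O.
2P = O, so the order is 2.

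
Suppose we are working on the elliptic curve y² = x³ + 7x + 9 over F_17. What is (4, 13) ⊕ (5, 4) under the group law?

(4, 13) + (5, 4). λ = (4 - 13)/(5 - 4) ≡ 8/1 mod 17. 1⁻¹ ≡ 1 (mod 17) since 1·1 = 1 ≡ 1, so λ ≡ 8.
  x = λ² - 4 - 5 = 64 - 9 ≡ 4; y = λ·(4 - 4) - 13 ≡ 4. → (4, 4)

(4, 4)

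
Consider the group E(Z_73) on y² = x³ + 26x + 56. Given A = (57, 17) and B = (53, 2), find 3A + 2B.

(54, 21)

First 3A:
Repeated addition: build up to 3A.
2A: tangent at (57, 17): λ = (3·57² + 26)/(2·17) ≡ 64/34. 34⁻¹ ≡ 58 (mod 73), so λ ≡ 64·58 ≡ 62.
  x = λ² - 57 - 57 = 3844 - 114 ≡ 7; y = λ·(57 - 7) - 17 ≡ 17. → (7, 17)
3A: (7, 17) + (57, 17). λ = (17 - 17)/(57 - 7) ≡ 0/50 mod 73. 50⁻¹ ≡ 19 (mod 73), so λ ≡ 0.
  x = λ² - 7 - 57 = 0 - 64 ≡ 9; y = λ·(7 - 9) - 17 ≡ 56. → (9, 56)
3A = (9, 56).
Next 2B:
Repeated addition: build up to 2B.
2B: tangent at (53, 2): λ = (3·53² + 26)/(2·2) ≡ 58/4. 4⁻¹ ≡ 55 (mod 73), so λ ≡ 58·55 ≡ 51.
  x = λ² - 53 - 53 = 2601 - 106 ≡ 13; y = λ·(53 - 13) - 2 ≡ 67. → (13, 67)
2B = (13, 67).
Finally 3A + 2B:
(9, 56) + (13, 67). λ = (67 - 56)/(13 - 9) ≡ 11/4 mod 73. 4⁻¹ ≡ 55 (mod 73), so λ ≡ 21.
  x = λ² - 9 - 13 = 441 - 22 ≡ 54; y = λ·(9 - 54) - 56 ≡ 21. → (54, 21)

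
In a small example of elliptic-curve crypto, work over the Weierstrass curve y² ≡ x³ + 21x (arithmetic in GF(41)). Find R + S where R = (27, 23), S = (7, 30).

(27, 23) + (7, 30). λ = (30 - 23)/(7 - 27) ≡ 7/21 mod 41. 21⁻¹ ≡ 2 (mod 41) since 21·2 = 42 ≡ 1, so λ ≡ 14.
  x = λ² - 27 - 7 = 196 - 34 ≡ 39; y = λ·(27 - 39) - 23 ≡ 14. → (39, 14)

(39, 14)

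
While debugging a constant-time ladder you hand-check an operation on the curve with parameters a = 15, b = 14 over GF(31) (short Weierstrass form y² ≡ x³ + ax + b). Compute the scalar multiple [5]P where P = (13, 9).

Repeated addition: build up to 5P.
2P: tangent at (13, 9): λ = (3·13² + 15)/(2·9) ≡ 26/18. 18⁻¹ ≡ 19 (mod 31), so λ ≡ 26·19 ≡ 29.
  x = λ² - 13 - 13 = 841 - 26 ≡ 9; y = λ·(13 - 9) - 9 ≡ 14. → (9, 14)
3P: (9, 14) + (13, 9). λ = (9 - 14)/(13 - 9) ≡ 26/4 mod 31. 4⁻¹ ≡ 8 (mod 31), so λ ≡ 22.
  x = λ² - 9 - 13 = 484 - 22 ≡ 28; y = λ·(9 - 28) - 14 ≡ 2. → (28, 2)
4P: (28, 2) + (13, 9). λ = (9 - 2)/(13 - 28) ≡ 7/16 mod 31. 16⁻¹ ≡ 2 (mod 31), so λ ≡ 14.
  x = λ² - 28 - 13 = 196 - 41 ≡ 0; y = λ·(28 - 0) - 2 ≡ 18. → (0, 18)
5P: (0, 18) + (13, 9). λ = (9 - 18)/(13 - 0) ≡ 22/13 mod 31. 13⁻¹ ≡ 12 (mod 31) since 13·12 = 156 ≡ 1, so λ ≡ 16.
  x = λ² - 0 - 13 = 256 - 13 ≡ 26; y = λ·(0 - 26) - 18 ≡ 0. → (26, 0)

(26, 0)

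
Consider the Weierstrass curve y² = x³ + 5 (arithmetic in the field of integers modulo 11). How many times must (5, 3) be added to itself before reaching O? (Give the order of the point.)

12

2P: tangent at (5, 3): λ = (3·5² + 0)/(2·3) ≡ 9/6. 6⁻¹ ≡ 2 (mod 11) since 6·2 = 12 ≡ 1, so λ ≡ 9·2 ≡ 7.
  x = λ² - 5 - 5 = 49 - 10 ≡ 6; y = λ·(5 - 6) - 3 ≡ 1. → (6, 1)
3P: (6, 1) + (5, 3). λ = (3 - 1)/(5 - 6) ≡ 2/10 mod 11. 10⁻¹ ≡ 10 (mod 11) since 10·10 = 100 ≡ 1, so λ ≡ 9.
  x = λ² - 6 - 5 = 81 - 11 ≡ 4; y = λ·(6 - 4) - 1 ≡ 6. → (4, 6)
4P: (4, 6) + (5, 3). λ = (3 - 6)/(5 - 4) ≡ 8/1 mod 11. 1⁻¹ ≡ 1 (mod 11) since 1·1 = 1 ≡ 1, so λ ≡ 8.
  x = λ² - 4 - 5 = 64 - 9 ≡ 0; y = λ·(4 - 0) - 6 ≡ 4. → (0, 4)
5P: (0, 4) + (5, 3). λ = (3 - 4)/(5 - 0) ≡ 10/5 mod 11. 5⁻¹ ≡ 9 (mod 11) since 5·9 = 45 ≡ 1, so λ ≡ 2.
  x = λ² - 0 - 5 = 4 - 5 ≡ 10; y = λ·(0 - 10) - 4 ≡ 9. → (10, 9)
6P: (10, 9) + (5, 3). λ = (3 - 9)/(5 - 10) ≡ 5/6 mod 11. 6⁻¹ ≡ 2 (mod 11) since 6·2 = 12 ≡ 1, so λ ≡ 10.
  x = λ² - 10 - 5 = 100 - 15 ≡ 8; y = λ·(10 - 8) - 9 ≡ 0. → (8, 0)
7P: (8, 0) + (5, 3). λ = (3 - 0)/(5 - 8) ≡ 3/8 mod 11. 8⁻¹ ≡ 7 (mod 11), so λ ≡ 10.
  x = λ² - 8 - 5 = 100 - 13 ≡ 10; y = λ·(8 - 10) - 0 ≡ 2. → (10, 2)
8P: (10, 2) + (5, 3). λ = (3 - 2)/(5 - 10) ≡ 1/6 mod 11. 6⁻¹ ≡ 2 (mod 11), so λ ≡ 2.
  x = λ² - 10 - 5 = 4 - 15 ≡ 0; y = λ·(10 - 0) - 2 ≡ 7. → (0, 7)
9P: (0, 7) + (5, 3). λ = (3 - 7)/(5 - 0) ≡ 7/5 mod 11. 5⁻¹ ≡ 9 (mod 11), so λ ≡ 8.
  x = λ² - 0 - 5 = 64 - 5 ≡ 4; y = λ·(0 - 4) - 7 ≡ 5. → (4, 5)
10P: (4, 5) + (5, 3). λ = (3 - 5)/(5 - 4) ≡ 9/1 mod 11. 1⁻¹ ≡ 1 (mod 11), so λ ≡ 9.
  x = λ² - 4 - 5 = 81 - 9 ≡ 6; y = λ·(4 - 6) - 5 ≡ 10. → (6, 10)
11P: (6, 10) + (5, 3). λ = (3 - 10)/(5 - 6) ≡ 4/10 mod 11. 10⁻¹ ≡ 10 (mod 11), so λ ≡ 7.
  x = λ² - 6 - 5 = 49 - 11 ≡ 5; y = λ·(6 - 5) - 10 ≡ 8. → (5, 8)
12P: (5, 8) + (5, 3): same x and y₁ ≡ -y₂, so the sum is O.
12P = O, so the order is 12.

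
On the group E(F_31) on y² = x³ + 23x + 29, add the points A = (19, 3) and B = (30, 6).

(10, 22)

(19, 3) + (30, 6). λ = (6 - 3)/(30 - 19) ≡ 3/11 mod 31. 11⁻¹ ≡ 17 (mod 31) since 11·17 = 187 ≡ 1, so λ ≡ 20.
  x = λ² - 19 - 30 = 400 - 49 ≡ 10; y = λ·(19 - 10) - 3 ≡ 22. → (10, 22)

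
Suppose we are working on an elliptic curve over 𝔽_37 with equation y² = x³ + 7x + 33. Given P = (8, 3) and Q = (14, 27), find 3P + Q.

First 3P:
Repeated addition: build up to 3P.
2P: tangent at (8, 3): λ = (3·8² + 7)/(2·3) ≡ 14/6. 6⁻¹ ≡ 31 (mod 37), so λ ≡ 14·31 ≡ 27.
  x = λ² - 8 - 8 = 729 - 16 ≡ 10; y = λ·(8 - 10) - 3 ≡ 17. → (10, 17)
3P: (10, 17) + (8, 3). λ = (3 - 17)/(8 - 10) ≡ 23/35 mod 37. 35⁻¹ ≡ 18 (mod 37), so λ ≡ 7.
  x = λ² - 10 - 8 = 49 - 18 ≡ 31; y = λ·(10 - 31) - 17 ≡ 21. → (31, 21)
3P = (31, 21).
Finally 3P + Q:
(31, 21) + (14, 27). λ = (27 - 21)/(14 - 31) ≡ 6/20 mod 37. 20⁻¹ ≡ 13 (mod 37), so λ ≡ 4.
  x = λ² - 31 - 14 = 16 - 45 ≡ 8; y = λ·(31 - 8) - 21 ≡ 34. → (8, 34)

(8, 34)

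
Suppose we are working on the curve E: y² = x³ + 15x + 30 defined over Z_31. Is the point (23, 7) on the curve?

y² = 7² ≡ 18; x³ + 15x + 30 = 12542 ≡ 18 (mod 31). 18 = 18.

yes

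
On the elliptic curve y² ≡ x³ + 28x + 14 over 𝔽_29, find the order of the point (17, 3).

11

2P: tangent at (17, 3): λ = (3·17² + 28)/(2·3) ≡ 25/6. 6⁻¹ ≡ 5 (mod 29), so λ ≡ 25·5 ≡ 9.
  x = λ² - 17 - 17 = 81 - 34 ≡ 18; y = λ·(17 - 18) - 3 ≡ 17. → (18, 17)
3P: (18, 17) + (17, 3). λ = (3 - 17)/(17 - 18) ≡ 15/28 mod 29. 28⁻¹ ≡ 28 (mod 29), so λ ≡ 14.
  x = λ² - 18 - 17 = 196 - 35 ≡ 16; y = λ·(18 - 16) - 17 ≡ 11. → (16, 11)
4P: (16, 11) + (17, 3). λ = (3 - 11)/(17 - 16) ≡ 21/1 mod 29. 1⁻¹ ≡ 1 (mod 29), so λ ≡ 21.
  x = λ² - 16 - 17 = 441 - 33 ≡ 2; y = λ·(16 - 2) - 11 ≡ 22. → (2, 22)
5P: (2, 22) + (17, 3). λ = (3 - 22)/(17 - 2) ≡ 10/15 mod 29. 15⁻¹ ≡ 2 (mod 29), so λ ≡ 20.
  x = λ² - 2 - 17 = 400 - 19 ≡ 4; y = λ·(2 - 4) - 22 ≡ 25. → (4, 25)
6P: (4, 25) + (17, 3). λ = (3 - 25)/(17 - 4) ≡ 7/13 mod 29. 13⁻¹ ≡ 9 (mod 29), so λ ≡ 5.
  x = λ² - 4 - 17 = 25 - 21 ≡ 4; y = λ·(4 - 4) - 25 ≡ 4. → (4, 4)
7P: (4, 4) + (17, 3). λ = (3 - 4)/(17 - 4) ≡ 28/13 mod 29. 13⁻¹ ≡ 9 (mod 29), so λ ≡ 20.
  x = λ² - 4 - 17 = 400 - 21 ≡ 2; y = λ·(4 - 2) - 4 ≡ 7. → (2, 7)
8P: (2, 7) + (17, 3). λ = (3 - 7)/(17 - 2) ≡ 25/15 mod 29. 15⁻¹ ≡ 2 (mod 29) since 15·2 = 30 ≡ 1, so λ ≡ 21.
  x = λ² - 2 - 17 = 441 - 19 ≡ 16; y = λ·(2 - 16) - 7 ≡ 18. → (16, 18)
9P: (16, 18) + (17, 3). λ = (3 - 18)/(17 - 16) ≡ 14/1 mod 29. 1⁻¹ ≡ 1 (mod 29) since 1·1 = 1 ≡ 1, so λ ≡ 14.
  x = λ² - 16 - 17 = 196 - 33 ≡ 18; y = λ·(16 - 18) - 18 ≡ 12. → (18, 12)
10P: (18, 12) + (17, 3). λ = (3 - 12)/(17 - 18) ≡ 20/28 mod 29. 28⁻¹ ≡ 28 (mod 29), so λ ≡ 9.
  x = λ² - 18 - 17 = 81 - 35 ≡ 17; y = λ·(18 - 17) - 12 ≡ 26. → (17, 26)
11P: (17, 26) + (17, 3): same x and y₁ ≡ -y₂, so the sum is O.
11P = O, so the order is 11.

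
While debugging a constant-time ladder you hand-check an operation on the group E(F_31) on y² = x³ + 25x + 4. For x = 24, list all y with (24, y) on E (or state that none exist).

x³ + 25x + 4 = 14428 ≡ 13 (mod 31).
13 is a non-residue mod 31; no y exists.

none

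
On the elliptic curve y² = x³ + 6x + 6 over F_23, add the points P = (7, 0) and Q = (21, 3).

(13, 2)

(7, 0) + (21, 3). λ = (3 - 0)/(21 - 7) ≡ 3/14 mod 23. 14⁻¹ ≡ 5 (mod 23) since 14·5 = 70 ≡ 1, so λ ≡ 15.
  x = λ² - 7 - 21 = 225 - 28 ≡ 13; y = λ·(7 - 13) - 0 ≡ 2. → (13, 2)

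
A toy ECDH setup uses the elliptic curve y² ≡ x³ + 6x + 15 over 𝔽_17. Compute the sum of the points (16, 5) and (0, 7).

(16, 5) + (0, 7). λ = (7 - 5)/(0 - 16) ≡ 2/1 mod 17. 1⁻¹ ≡ 1 (mod 17), so λ ≡ 2.
  x = λ² - 16 - 0 = 4 - 16 ≡ 5; y = λ·(16 - 5) - 5 ≡ 0. → (5, 0)

(5, 0)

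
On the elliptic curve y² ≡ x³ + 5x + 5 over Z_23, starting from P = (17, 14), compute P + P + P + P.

(3, 1)

Double-and-add on 4 = (100)₂. Start with P = (17, 14) for the leading 1-bit.
double: tangent at (17, 14): λ = (3·17² + 5)/(2·14) ≡ 21/5. 5⁻¹ ≡ 14 (mod 23), so λ ≡ 21·14 ≡ 18.
  x = λ² - 17 - 17 = 324 - 34 ≡ 14; y = λ·(17 - 14) - 14 ≡ 17. → (14, 17)
double: tangent at (14, 17): λ = (3·14² + 5)/(2·17) ≡ 18/11. 11⁻¹ ≡ 21 (mod 23), so λ ≡ 18·21 ≡ 10.
  x = λ² - 14 - 14 = 100 - 28 ≡ 3; y = λ·(14 - 3) - 17 ≡ 1. → (3, 1)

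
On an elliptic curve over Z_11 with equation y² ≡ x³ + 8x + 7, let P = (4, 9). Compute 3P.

Repeated addition: build up to 3P.
2P: tangent at (4, 9): λ = (3·4² + 8)/(2·9) ≡ 1/7. 7⁻¹ ≡ 8 (mod 11) since 7·8 = 56 ≡ 1, so λ ≡ 1·8 ≡ 8.
  x = λ² - 4 - 4 = 64 - 8 ≡ 1; y = λ·(4 - 1) - 9 ≡ 4. → (1, 4)
3P: (1, 4) + (4, 9). λ = (9 - 4)/(4 - 1) ≡ 5/3 mod 11. 3⁻¹ ≡ 4 (mod 11), so λ ≡ 9.
  x = λ² - 1 - 4 = 81 - 5 ≡ 10; y = λ·(1 - 10) - 4 ≡ 3. → (10, 3)

(10, 3)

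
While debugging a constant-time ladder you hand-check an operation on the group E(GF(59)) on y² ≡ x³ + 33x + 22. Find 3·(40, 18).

(27, 8)

Write Q = (40, 18).
Repeated addition: build up to 3Q.
2Q: tangent at (40, 18): λ = (3·40² + 33)/(2·18) ≡ 54/36. 36⁻¹ ≡ 41 (mod 59), so λ ≡ 54·41 ≡ 31.
  x = λ² - 40 - 40 = 961 - 80 ≡ 55; y = λ·(40 - 55) - 18 ≡ 48. → (55, 48)
3Q: (55, 48) + (40, 18). λ = (18 - 48)/(40 - 55) ≡ 29/44 mod 59. 44⁻¹ ≡ 55 (mod 59), so λ ≡ 2.
  x = λ² - 55 - 40 = 4 - 95 ≡ 27; y = λ·(55 - 27) - 48 ≡ 8. → (27, 8)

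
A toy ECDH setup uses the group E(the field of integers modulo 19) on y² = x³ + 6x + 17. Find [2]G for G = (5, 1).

(1, 9)

tangent at (5, 1): λ = (3·5² + 6)/(2·1) ≡ 5/2. 2⁻¹ ≡ 10 (mod 19), so λ ≡ 5·10 ≡ 12.
  x = λ² - 5 - 5 = 144 - 10 ≡ 1; y = λ·(5 - 1) - 1 ≡ 9. → (1, 9)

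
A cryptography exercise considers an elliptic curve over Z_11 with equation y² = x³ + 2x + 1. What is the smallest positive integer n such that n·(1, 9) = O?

8

2P: tangent at (1, 9): λ = (3·1² + 2)/(2·9) ≡ 5/7. 7⁻¹ ≡ 8 (mod 11), so λ ≡ 5·8 ≡ 7.
  x = λ² - 1 - 1 = 49 - 2 ≡ 3; y = λ·(1 - 3) - 9 ≡ 10. → (3, 10)
3P: (3, 10) + (1, 9). λ = (9 - 10)/(1 - 3) ≡ 10/9 mod 11. 9⁻¹ ≡ 5 (mod 11), so λ ≡ 6.
  x = λ² - 3 - 1 = 36 - 4 ≡ 10; y = λ·(3 - 10) - 10 ≡ 3. → (10, 3)
4P: (10, 3) + (1, 9). λ = (9 - 3)/(1 - 10) ≡ 6/2 mod 11. 2⁻¹ ≡ 6 (mod 11), so λ ≡ 3.
  x = λ² - 10 - 1 = 9 - 11 ≡ 9; y = λ·(10 - 9) - 3 ≡ 0. → (9, 0)
5P: (9, 0) + (1, 9). λ = (9 - 0)/(1 - 9) ≡ 9/3 mod 11. 3⁻¹ ≡ 4 (mod 11) since 3·4 = 12 ≡ 1, so λ ≡ 3.
  x = λ² - 9 - 1 = 9 - 10 ≡ 10; y = λ·(9 - 10) - 0 ≡ 8. → (10, 8)
6P: (10, 8) + (1, 9). λ = (9 - 8)/(1 - 10) ≡ 1/2 mod 11. 2⁻¹ ≡ 6 (mod 11), so λ ≡ 6.
  x = λ² - 10 - 1 = 36 - 11 ≡ 3; y = λ·(10 - 3) - 8 ≡ 1. → (3, 1)
7P: (3, 1) + (1, 9). λ = (9 - 1)/(1 - 3) ≡ 8/9 mod 11. 9⁻¹ ≡ 5 (mod 11), so λ ≡ 7.
  x = λ² - 3 - 1 = 49 - 4 ≡ 1; y = λ·(3 - 1) - 1 ≡ 2. → (1, 2)
8P: (1, 2) + (1, 9): same x and y₁ ≡ -y₂, so the sum is O.
8P = O, so the order is 8.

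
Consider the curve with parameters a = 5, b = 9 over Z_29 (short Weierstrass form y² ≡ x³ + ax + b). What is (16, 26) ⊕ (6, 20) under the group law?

(16, 26) + (6, 20). λ = (20 - 26)/(6 - 16) ≡ 23/19 mod 29. 19⁻¹ ≡ 26 (mod 29), so λ ≡ 18.
  x = λ² - 16 - 6 = 324 - 22 ≡ 12; y = λ·(16 - 12) - 26 ≡ 17. → (12, 17)

(12, 17)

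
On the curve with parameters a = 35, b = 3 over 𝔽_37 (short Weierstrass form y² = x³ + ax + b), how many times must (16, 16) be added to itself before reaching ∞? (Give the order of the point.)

5

2P: tangent at (16, 16): λ = (3·16² + 35)/(2·16) ≡ 26/32. 32⁻¹ ≡ 22 (mod 37), so λ ≡ 26·22 ≡ 17.
  x = λ² - 16 - 16 = 289 - 32 ≡ 35; y = λ·(16 - 35) - 16 ≡ 31. → (35, 31)
3P: (35, 31) + (16, 16). λ = (16 - 31)/(16 - 35) ≡ 22/18 mod 37. 18⁻¹ ≡ 35 (mod 37) since 18·35 = 630 ≡ 1, so λ ≡ 30.
  x = λ² - 35 - 16 = 900 - 51 ≡ 35; y = λ·(35 - 35) - 31 ≡ 6. → (35, 6)
4P: (35, 6) + (16, 16). λ = (16 - 6)/(16 - 35) ≡ 10/18 mod 37. 18⁻¹ ≡ 35 (mod 37) since 18·35 = 630 ≡ 1, so λ ≡ 17.
  x = λ² - 35 - 16 = 289 - 51 ≡ 16; y = λ·(35 - 16) - 6 ≡ 21. → (16, 21)
5P: (16, 21) + (16, 16): same x and y₁ ≡ -y₂, so the sum is ∞.
5P = ∞, so the order is 5.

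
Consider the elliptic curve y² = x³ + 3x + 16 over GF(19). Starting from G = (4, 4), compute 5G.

(7, 0)

Double-and-add on 5 = (101)₂. Start with G = (4, 4) for the leading 1-bit.
double: tangent at (4, 4): λ = (3·4² + 3)/(2·4) ≡ 13/8. 8⁻¹ ≡ 12 (mod 19) since 8·12 = 96 ≡ 1, so λ ≡ 13·12 ≡ 4.
  x = λ² - 4 - 4 = 16 - 8 ≡ 8; y = λ·(4 - 8) - 4 ≡ 18. → (8, 18)
double: tangent at (8, 18): λ = (3·8² + 3)/(2·18) ≡ 5/17. 17⁻¹ ≡ 9 (mod 19), so λ ≡ 5·9 ≡ 7.
  x = λ² - 8 - 8 = 49 - 16 ≡ 14; y = λ·(8 - 14) - 18 ≡ 16. → (14, 16)
add G: (14, 16) + (4, 4). λ = (4 - 16)/(4 - 14) ≡ 7/9 mod 19. 9⁻¹ ≡ 17 (mod 19), so λ ≡ 5.
  x = λ² - 14 - 4 = 25 - 18 ≡ 7; y = λ·(14 - 7) - 16 ≡ 0. → (7, 0)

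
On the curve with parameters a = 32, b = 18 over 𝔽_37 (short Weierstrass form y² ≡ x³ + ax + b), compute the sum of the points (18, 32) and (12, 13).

(18, 32) + (12, 13). λ = (13 - 32)/(12 - 18) ≡ 18/31 mod 37. 31⁻¹ ≡ 6 (mod 37), so λ ≡ 34.
  x = λ² - 18 - 12 = 1156 - 30 ≡ 16; y = λ·(18 - 16) - 32 ≡ 36. → (16, 36)

(16, 36)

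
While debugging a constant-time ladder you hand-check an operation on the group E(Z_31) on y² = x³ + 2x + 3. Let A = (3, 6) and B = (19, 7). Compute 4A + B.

(7, 9)

First 4A:
Repeated addition: build up to 4A.
2A: tangent at (3, 6): λ = (3·3² + 2)/(2·6) ≡ 29/12. 12⁻¹ ≡ 13 (mod 31), so λ ≡ 29·13 ≡ 5.
  x = λ² - 3 - 3 = 25 - 6 ≡ 19; y = λ·(3 - 19) - 6 ≡ 7. → (19, 7)
3A: (19, 7) + (3, 6). λ = (6 - 7)/(3 - 19) ≡ 30/15 mod 31. 15⁻¹ ≡ 29 (mod 31) since 15·29 = 435 ≡ 1, so λ ≡ 2.
  x = λ² - 19 - 3 = 4 - 22 ≡ 13; y = λ·(19 - 13) - 7 ≡ 5. → (13, 5)
4A: (13, 5) + (3, 6). λ = (6 - 5)/(3 - 13) ≡ 1/21 mod 31. 21⁻¹ ≡ 3 (mod 31), so λ ≡ 3.
  x = λ² - 13 - 3 = 9 - 16 ≡ 24; y = λ·(13 - 24) - 5 ≡ 24. → (24, 24)
4A = (24, 24).
Finally 4A + B:
(24, 24) + (19, 7). λ = (7 - 24)/(19 - 24) ≡ 14/26 mod 31. 26⁻¹ ≡ 6 (mod 31) since 26·6 = 156 ≡ 1, so λ ≡ 22.
  x = λ² - 24 - 19 = 484 - 43 ≡ 7; y = λ·(24 - 7) - 24 ≡ 9. → (7, 9)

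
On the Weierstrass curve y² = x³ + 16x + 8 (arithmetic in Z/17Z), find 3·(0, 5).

Write G = (0, 5).
Repeated addition: build up to 3G.
2G: tangent at (0, 5): λ = (3·0² + 16)/(2·5) ≡ 16/10. 10⁻¹ ≡ 12 (mod 17), so λ ≡ 16·12 ≡ 5.
  x = λ² - 0 - 0 = 25 - 0 ≡ 8; y = λ·(0 - 8) - 5 ≡ 6. → (8, 6)
3G: (8, 6) + (0, 5). λ = (5 - 6)/(0 - 8) ≡ 16/9 mod 17. 9⁻¹ ≡ 2 (mod 17), so λ ≡ 15.
  x = λ² - 8 - 0 = 225 - 8 ≡ 13; y = λ·(8 - 13) - 6 ≡ 4. → (13, 4)

(13, 4)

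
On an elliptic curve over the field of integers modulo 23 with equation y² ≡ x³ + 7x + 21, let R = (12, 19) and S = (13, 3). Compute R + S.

(12, 19) + (13, 3). λ = (3 - 19)/(13 - 12) ≡ 7/1 mod 23. 1⁻¹ ≡ 1 (mod 23) since 1·1 = 1 ≡ 1, so λ ≡ 7.
  x = λ² - 12 - 13 = 49 - 25 ≡ 1; y = λ·(12 - 1) - 19 ≡ 12. → (1, 12)

(1, 12)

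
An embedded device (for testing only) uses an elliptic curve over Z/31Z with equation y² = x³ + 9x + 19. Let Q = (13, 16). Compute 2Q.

(2, 18)

tangent at (13, 16): λ = (3·13² + 9)/(2·16) ≡ 20/1. 1⁻¹ ≡ 1 (mod 31), so λ ≡ 20·1 ≡ 20.
  x = λ² - 13 - 13 = 400 - 26 ≡ 2; y = λ·(13 - 2) - 16 ≡ 18. → (2, 18)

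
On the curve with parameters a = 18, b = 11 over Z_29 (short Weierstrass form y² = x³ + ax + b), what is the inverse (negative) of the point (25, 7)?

-(25, 7) = (25, -7 mod 29) = (25, 22).

(25, 22)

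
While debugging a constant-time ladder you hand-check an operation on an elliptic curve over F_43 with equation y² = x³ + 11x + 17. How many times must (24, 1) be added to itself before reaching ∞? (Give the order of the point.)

2P: tangent at (24, 1): λ = (3·24² + 11)/(2·1) ≡ 19/2. 2⁻¹ ≡ 22 (mod 43) since 2·22 = 44 ≡ 1, so λ ≡ 19·22 ≡ 31.
  x = λ² - 24 - 24 = 961 - 48 ≡ 10; y = λ·(24 - 10) - 1 ≡ 3. → (10, 3)
3P: (10, 3) + (24, 1). λ = (1 - 3)/(24 - 10) ≡ 41/14 mod 43. 14⁻¹ ≡ 40 (mod 43) since 14·40 = 560 ≡ 1, so λ ≡ 6.
  x = λ² - 10 - 24 = 36 - 34 ≡ 2; y = λ·(10 - 2) - 3 ≡ 2. → (2, 2)
4P: (2, 2) + (24, 1). λ = (1 - 2)/(24 - 2) ≡ 42/22 mod 43. 22⁻¹ ≡ 2 (mod 43), so λ ≡ 41.
  x = λ² - 2 - 24 = 1681 - 26 ≡ 21; y = λ·(2 - 21) - 2 ≡ 36. → (21, 36)
5P: (21, 36) + (24, 1). λ = (1 - 36)/(24 - 21) ≡ 8/3 mod 43. 3⁻¹ ≡ 29 (mod 43), so λ ≡ 17.
  x = λ² - 21 - 24 = 289 - 45 ≡ 29; y = λ·(21 - 29) - 36 ≡ 0. → (29, 0)
6P: (29, 0) + (24, 1). λ = (1 - 0)/(24 - 29) ≡ 1/38 mod 43. 38⁻¹ ≡ 17 (mod 43) since 38·17 = 646 ≡ 1, so λ ≡ 17.
  x = λ² - 29 - 24 = 289 - 53 ≡ 21; y = λ·(29 - 21) - 0 ≡ 7. → (21, 7)
7P: (21, 7) + (24, 1). λ = (1 - 7)/(24 - 21) ≡ 37/3 mod 43. 3⁻¹ ≡ 29 (mod 43), so λ ≡ 41.
  x = λ² - 21 - 24 = 1681 - 45 ≡ 2; y = λ·(21 - 2) - 7 ≡ 41. → (2, 41)
8P: (2, 41) + (24, 1). λ = (1 - 41)/(24 - 2) ≡ 3/22 mod 43. 22⁻¹ ≡ 2 (mod 43), so λ ≡ 6.
  x = λ² - 2 - 24 = 36 - 26 ≡ 10; y = λ·(2 - 10) - 41 ≡ 40. → (10, 40)
9P: (10, 40) + (24, 1). λ = (1 - 40)/(24 - 10) ≡ 4/14 mod 43. 14⁻¹ ≡ 40 (mod 43) since 14·40 = 560 ≡ 1, so λ ≡ 31.
  x = λ² - 10 - 24 = 961 - 34 ≡ 24; y = λ·(10 - 24) - 40 ≡ 42. → (24, 42)
10P: (24, 42) + (24, 1): same x and y₁ ≡ -y₂, so the sum is ∞.
10P = ∞, so the order is 10.

10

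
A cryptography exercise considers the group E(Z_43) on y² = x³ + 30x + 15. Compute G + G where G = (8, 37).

tangent at (8, 37): λ = (3·8² + 30)/(2·37) ≡ 7/31. 31⁻¹ ≡ 25 (mod 43), so λ ≡ 7·25 ≡ 3.
  x = λ² - 8 - 8 = 9 - 16 ≡ 36; y = λ·(8 - 36) - 37 ≡ 8. → (36, 8)

(36, 8)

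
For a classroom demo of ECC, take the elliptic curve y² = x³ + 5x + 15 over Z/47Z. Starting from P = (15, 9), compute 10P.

(28, 8)

Repeated addition: build up to 10P.
2P: tangent at (15, 9): λ = (3·15² + 5)/(2·9) ≡ 22/18. 18⁻¹ ≡ 34 (mod 47), so λ ≡ 22·34 ≡ 43.
  x = λ² - 15 - 15 = 1849 - 30 ≡ 33; y = λ·(15 - 33) - 9 ≡ 16. → (33, 16)
3P: (33, 16) + (15, 9). λ = (9 - 16)/(15 - 33) ≡ 40/29 mod 47. 29⁻¹ ≡ 13 (mod 47), so λ ≡ 3.
  x = λ² - 33 - 15 = 9 - 48 ≡ 8; y = λ·(33 - 8) - 16 ≡ 12. → (8, 12)
4P: (8, 12) + (15, 9). λ = (9 - 12)/(15 - 8) ≡ 44/7 mod 47. 7⁻¹ ≡ 27 (mod 47) since 7·27 = 189 ≡ 1, so λ ≡ 13.
  x = λ² - 8 - 15 = 169 - 23 ≡ 5; y = λ·(8 - 5) - 12 ≡ 27. → (5, 27)
5P: (5, 27) + (15, 9). λ = (9 - 27)/(15 - 5) ≡ 29/10 mod 47. 10⁻¹ ≡ 33 (mod 47), so λ ≡ 17.
  x = λ² - 5 - 15 = 289 - 20 ≡ 34; y = λ·(5 - 34) - 27 ≡ 44. → (34, 44)
6P: (34, 44) + (15, 9). λ = (9 - 44)/(15 - 34) ≡ 12/28 mod 47. 28⁻¹ ≡ 42 (mod 47), so λ ≡ 34.
  x = λ² - 34 - 15 = 1156 - 49 ≡ 26; y = λ·(34 - 26) - 44 ≡ 40. → (26, 40)
7P: (26, 40) + (15, 9). λ = (9 - 40)/(15 - 26) ≡ 16/36 mod 47. 36⁻¹ ≡ 17 (mod 47), so λ ≡ 37.
  x = λ² - 26 - 15 = 1369 - 41 ≡ 12; y = λ·(26 - 12) - 40 ≡ 8. → (12, 8)
8P: (12, 8) + (15, 9). λ = (9 - 8)/(15 - 12) ≡ 1/3 mod 47. 3⁻¹ ≡ 16 (mod 47), so λ ≡ 16.
  x = λ² - 12 - 15 = 256 - 27 ≡ 41; y = λ·(12 - 41) - 8 ≡ 45. → (41, 45)
9P: (41, 45) + (15, 9). λ = (9 - 45)/(15 - 41) ≡ 11/21 mod 47. 21⁻¹ ≡ 9 (mod 47) since 21·9 = 189 ≡ 1, so λ ≡ 5.
  x = λ² - 41 - 15 = 25 - 56 ≡ 16; y = λ·(41 - 16) - 45 ≡ 33. → (16, 33)
10P: (16, 33) + (15, 9). λ = (9 - 33)/(15 - 16) ≡ 23/46 mod 47. 46⁻¹ ≡ 46 (mod 47) since 46·46 = 2116 ≡ 1, so λ ≡ 24.
  x = λ² - 16 - 15 = 576 - 31 ≡ 28; y = λ·(16 - 28) - 33 ≡ 8. → (28, 8)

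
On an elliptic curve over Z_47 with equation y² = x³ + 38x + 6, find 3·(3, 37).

Write G = (3, 37).
Repeated addition: build up to 3G.
2G: tangent at (3, 37): λ = (3·3² + 38)/(2·37) ≡ 18/27. 27⁻¹ ≡ 7 (mod 47) since 27·7 = 189 ≡ 1, so λ ≡ 18·7 ≡ 32.
  x = λ² - 3 - 3 = 1024 - 6 ≡ 31; y = λ·(3 - 31) - 37 ≡ 7. → (31, 7)
3G: (31, 7) + (3, 37). λ = (37 - 7)/(3 - 31) ≡ 30/19 mod 47. 19⁻¹ ≡ 5 (mod 47), so λ ≡ 9.
  x = λ² - 31 - 3 = 81 - 34 ≡ 0; y = λ·(31 - 0) - 7 ≡ 37. → (0, 37)

(0, 37)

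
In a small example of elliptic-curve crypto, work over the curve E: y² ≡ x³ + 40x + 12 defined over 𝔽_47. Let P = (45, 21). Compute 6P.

Repeated addition: build up to 6P.
2P: tangent at (45, 21): λ = (3·45² + 40)/(2·21) ≡ 5/42. 42⁻¹ ≡ 28 (mod 47), so λ ≡ 5·28 ≡ 46.
  x = λ² - 45 - 45 = 2116 - 90 ≡ 5; y = λ·(45 - 5) - 21 ≡ 33. → (5, 33)
3P: (5, 33) + (45, 21). λ = (21 - 33)/(45 - 5) ≡ 35/40 mod 47. 40⁻¹ ≡ 20 (mod 47), so λ ≡ 42.
  x = λ² - 5 - 45 = 1764 - 50 ≡ 22; y = λ·(5 - 22) - 33 ≡ 5. → (22, 5)
4P: (22, 5) + (45, 21). λ = (21 - 5)/(45 - 22) ≡ 16/23 mod 47. 23⁻¹ ≡ 45 (mod 47), so λ ≡ 15.
  x = λ² - 22 - 45 = 225 - 67 ≡ 17; y = λ·(22 - 17) - 5 ≡ 23. → (17, 23)
5P: (17, 23) + (45, 21). λ = (21 - 23)/(45 - 17) ≡ 45/28 mod 47. 28⁻¹ ≡ 42 (mod 47) since 28·42 = 1176 ≡ 1, so λ ≡ 10.
  x = λ² - 17 - 45 = 100 - 62 ≡ 38; y = λ·(17 - 38) - 23 ≡ 2. → (38, 2)
6P: (38, 2) + (45, 21). λ = (21 - 2)/(45 - 38) ≡ 19/7 mod 47. 7⁻¹ ≡ 27 (mod 47) since 7·27 = 189 ≡ 1, so λ ≡ 43.
  x = λ² - 38 - 45 = 1849 - 83 ≡ 27; y = λ·(38 - 27) - 2 ≡ 1. → (27, 1)

(27, 1)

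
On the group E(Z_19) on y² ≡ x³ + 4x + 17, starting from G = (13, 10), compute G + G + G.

(16, 4)

Repeated addition: build up to 3G.
2G: tangent at (13, 10): λ = (3·13² + 4)/(2·10) ≡ 17/1. 1⁻¹ ≡ 1 (mod 19), so λ ≡ 17·1 ≡ 17.
  x = λ² - 13 - 13 = 289 - 26 ≡ 16; y = λ·(13 - 16) - 10 ≡ 15. → (16, 15)
3G: (16, 15) + (13, 10). λ = (10 - 15)/(13 - 16) ≡ 14/16 mod 19. 16⁻¹ ≡ 6 (mod 19), so λ ≡ 8.
  x = λ² - 16 - 13 = 64 - 29 ≡ 16; y = λ·(16 - 16) - 15 ≡ 4. → (16, 4)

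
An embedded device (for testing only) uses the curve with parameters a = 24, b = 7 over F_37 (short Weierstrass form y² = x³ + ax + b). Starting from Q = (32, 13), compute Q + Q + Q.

(32, 24)

Repeated addition: build up to 3Q.
2Q: tangent at (32, 13): λ = (3·32² + 24)/(2·13) ≡ 25/26. 26⁻¹ ≡ 10 (mod 37), so λ ≡ 25·10 ≡ 28.
  x = λ² - 32 - 32 = 784 - 64 ≡ 17; y = λ·(32 - 17) - 13 ≡ 0. → (17, 0)
3Q: (17, 0) + (32, 13). λ = (13 - 0)/(32 - 17) ≡ 13/15 mod 37. 15⁻¹ ≡ 5 (mod 37) since 15·5 = 75 ≡ 1, so λ ≡ 28.
  x = λ² - 17 - 32 = 784 - 49 ≡ 32; y = λ·(17 - 32) - 0 ≡ 24. → (32, 24)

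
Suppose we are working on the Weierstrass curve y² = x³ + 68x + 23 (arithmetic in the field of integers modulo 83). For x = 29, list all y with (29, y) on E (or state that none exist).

none

x³ + 68x + 23 = 26384 ≡ 73 (mod 83).
73 is a non-residue mod 83; no y exists.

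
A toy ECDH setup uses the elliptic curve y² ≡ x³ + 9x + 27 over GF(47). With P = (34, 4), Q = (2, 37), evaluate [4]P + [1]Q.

(46, 39)

First 4P:
Double-and-add on 4 = (100)₂. Start with P = (34, 4) for the leading 1-bit.
double: tangent at (34, 4): λ = (3·34² + 9)/(2·4) ≡ 46/8. 8⁻¹ ≡ 6 (mod 47) since 8·6 = 48 ≡ 1, so λ ≡ 46·6 ≡ 41.
  x = λ² - 34 - 34 = 1681 - 68 ≡ 15; y = λ·(34 - 15) - 4 ≡ 23. → (15, 23)
double: tangent at (15, 23): λ = (3·15² + 9)/(2·23) ≡ 26/46. 46⁻¹ ≡ 46 (mod 47) since 46·46 = 2116 ≡ 1, so λ ≡ 26·46 ≡ 21.
  x = λ² - 15 - 15 = 441 - 30 ≡ 35; y = λ·(15 - 35) - 23 ≡ 27. → (35, 27)
4P = (35, 27).
Finally 4P + Q:
(35, 27) + (2, 37). λ = (37 - 27)/(2 - 35) ≡ 10/14 mod 47. 14⁻¹ ≡ 37 (mod 47), so λ ≡ 41.
  x = λ² - 35 - 2 = 1681 - 37 ≡ 46; y = λ·(35 - 46) - 27 ≡ 39. → (46, 39)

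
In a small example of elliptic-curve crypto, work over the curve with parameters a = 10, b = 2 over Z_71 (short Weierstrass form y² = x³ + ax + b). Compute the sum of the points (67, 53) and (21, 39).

(40, 54)

(67, 53) + (21, 39). λ = (39 - 53)/(21 - 67) ≡ 57/25 mod 71. 25⁻¹ ≡ 54 (mod 71), so λ ≡ 25.
  x = λ² - 67 - 21 = 625 - 88 ≡ 40; y = λ·(67 - 40) - 53 ≡ 54. → (40, 54)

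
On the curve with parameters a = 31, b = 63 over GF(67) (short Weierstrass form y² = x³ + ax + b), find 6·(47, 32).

Write P = (47, 32).
Repeated addition: build up to 6P.
2P: tangent at (47, 32): λ = (3·47² + 31)/(2·32) ≡ 25/64. 64⁻¹ ≡ 22 (mod 67), so λ ≡ 25·22 ≡ 14.
  x = λ² - 47 - 47 = 196 - 94 ≡ 35; y = λ·(47 - 35) - 32 ≡ 2. → (35, 2)
3P: (35, 2) + (47, 32). λ = (32 - 2)/(47 - 35) ≡ 30/12 mod 67. 12⁻¹ ≡ 28 (mod 67), so λ ≡ 36.
  x = λ² - 35 - 47 = 1296 - 82 ≡ 8; y = λ·(35 - 8) - 2 ≡ 32. → (8, 32)
4P: (8, 32) + (47, 32). λ = (32 - 32)/(47 - 8) ≡ 0/39 mod 67. 39⁻¹ ≡ 55 (mod 67), so λ ≡ 0.
  x = λ² - 8 - 47 = 0 - 55 ≡ 12; y = λ·(8 - 12) - 32 ≡ 35. → (12, 35)
5P: (12, 35) + (47, 32). λ = (32 - 35)/(47 - 12) ≡ 64/35 mod 67. 35⁻¹ ≡ 23 (mod 67), so λ ≡ 65.
  x = λ² - 12 - 47 = 4225 - 59 ≡ 12; y = λ·(12 - 12) - 35 ≡ 32. → (12, 32)
6P: (12, 32) + (47, 32). λ = (32 - 32)/(47 - 12) ≡ 0/35 mod 67. 35⁻¹ ≡ 23 (mod 67), so λ ≡ 0.
  x = λ² - 12 - 47 = 0 - 59 ≡ 8; y = λ·(12 - 8) - 32 ≡ 35. → (8, 35)

(8, 35)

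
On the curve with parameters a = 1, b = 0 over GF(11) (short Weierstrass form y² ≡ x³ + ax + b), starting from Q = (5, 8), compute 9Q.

Repeated addition: build up to 9Q.
2Q: tangent at (5, 8): λ = (3·5² + 1)/(2·8) ≡ 10/5. 5⁻¹ ≡ 9 (mod 11), so λ ≡ 10·9 ≡ 2.
  x = λ² - 5 - 5 = 4 - 10 ≡ 5; y = λ·(5 - 5) - 8 ≡ 3. → (5, 3)
3Q: (5, 3) + (5, 8): same x and y₁ ≡ -y₂, so the sum is 𝒪.
4Q: 𝒪 + (5, 8) = (5, 8) (identity).
5Q: tangent at (5, 8): λ = (3·5² + 1)/(2·8) ≡ 10/5. 5⁻¹ ≡ 9 (mod 11) since 5·9 = 45 ≡ 1, so λ ≡ 10·9 ≡ 2.
  x = λ² - 5 - 5 = 4 - 10 ≡ 5; y = λ·(5 - 5) - 8 ≡ 3. → (5, 3)
6Q: (5, 3) + (5, 8): same x and y₁ ≡ -y₂, so the sum is 𝒪.
7Q: 𝒪 + (5, 8) = (5, 8) (identity).
8Q: tangent at (5, 8): λ = (3·5² + 1)/(2·8) ≡ 10/5. 5⁻¹ ≡ 9 (mod 11) since 5·9 = 45 ≡ 1, so λ ≡ 10·9 ≡ 2.
  x = λ² - 5 - 5 = 4 - 10 ≡ 5; y = λ·(5 - 5) - 8 ≡ 3. → (5, 3)
9Q: (5, 3) + (5, 8): same x and y₁ ≡ -y₂, so the sum is 𝒪.

O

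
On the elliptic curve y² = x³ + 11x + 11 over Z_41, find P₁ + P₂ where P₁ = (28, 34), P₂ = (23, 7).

(28, 34) + (23, 7). λ = (7 - 34)/(23 - 28) ≡ 14/36 mod 41. 36⁻¹ ≡ 8 (mod 41), so λ ≡ 30.
  x = λ² - 28 - 23 = 900 - 51 ≡ 29; y = λ·(28 - 29) - 34 ≡ 18. → (29, 18)

(29, 18)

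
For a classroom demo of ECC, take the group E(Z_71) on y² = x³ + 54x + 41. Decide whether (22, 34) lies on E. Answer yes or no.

y² = 34² ≡ 20; x³ + 54x + 41 = 11877 ≡ 20 (mod 71). 20 = 20.

yes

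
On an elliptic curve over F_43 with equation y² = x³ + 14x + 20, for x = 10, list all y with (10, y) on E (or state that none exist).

none

x³ + 14x + 20 = 1160 ≡ 42 (mod 43).
42 is a non-residue mod 43; no y exists.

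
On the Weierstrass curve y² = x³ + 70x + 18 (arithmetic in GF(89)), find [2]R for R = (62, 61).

(18, 41)

tangent at (62, 61): λ = (3·62² + 70)/(2·61) ≡ 32/33. 33⁻¹ ≡ 27 (mod 89), so λ ≡ 32·27 ≡ 63.
  x = λ² - 62 - 62 = 3969 - 124 ≡ 18; y = λ·(62 - 18) - 61 ≡ 41. → (18, 41)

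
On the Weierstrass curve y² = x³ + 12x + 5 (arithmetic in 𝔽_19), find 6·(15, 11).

(11, 10)

Write Q = (15, 11).
Repeated addition: build up to 6Q.
2Q: tangent at (15, 11): λ = (3·15² + 12)/(2·11) ≡ 3/3. 3⁻¹ ≡ 13 (mod 19), so λ ≡ 3·13 ≡ 1.
  x = λ² - 15 - 15 = 1 - 30 ≡ 9; y = λ·(15 - 9) - 11 ≡ 14. → (9, 14)
3Q: (9, 14) + (15, 11). λ = (11 - 14)/(15 - 9) ≡ 16/6 mod 19. 6⁻¹ ≡ 16 (mod 19), so λ ≡ 9.
  x = λ² - 9 - 15 = 81 - 24 ≡ 0; y = λ·(9 - 0) - 14 ≡ 10. → (0, 10)
4Q: (0, 10) + (15, 11). λ = (11 - 10)/(15 - 0) ≡ 1/15 mod 19. 15⁻¹ ≡ 14 (mod 19), so λ ≡ 14.
  x = λ² - 0 - 15 = 196 - 15 ≡ 10; y = λ·(0 - 10) - 10 ≡ 2. → (10, 2)
5Q: (10, 2) + (15, 11). λ = (11 - 2)/(15 - 10) ≡ 9/5 mod 19. 5⁻¹ ≡ 4 (mod 19), so λ ≡ 17.
  x = λ² - 10 - 15 = 289 - 25 ≡ 17; y = λ·(10 - 17) - 2 ≡ 12. → (17, 12)
6Q: (17, 12) + (15, 11). λ = (11 - 12)/(15 - 17) ≡ 18/17 mod 19. 17⁻¹ ≡ 9 (mod 19) since 17·9 = 153 ≡ 1, so λ ≡ 10.
  x = λ² - 17 - 15 = 100 - 32 ≡ 11; y = λ·(17 - 11) - 12 ≡ 10. → (11, 10)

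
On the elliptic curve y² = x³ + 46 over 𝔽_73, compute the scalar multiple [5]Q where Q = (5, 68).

Double-and-add on 5 = (101)₂. Start with Q = (5, 68) for the leading 1-bit.
double: tangent at (5, 68): λ = (3·5² + 0)/(2·68) ≡ 2/63. 63⁻¹ ≡ 51 (mod 73), so λ ≡ 2·51 ≡ 29.
  x = λ² - 5 - 5 = 841 - 10 ≡ 28; y = λ·(5 - 28) - 68 ≡ 68. → (28, 68)
double: tangent at (28, 68): λ = (3·28² + 0)/(2·68) ≡ 16/63. 63⁻¹ ≡ 51 (mod 73) since 63·51 = 3213 ≡ 1, so λ ≡ 16·51 ≡ 13.
  x = λ² - 28 - 28 = 169 - 56 ≡ 40; y = λ·(28 - 40) - 68 ≡ 68. → (40, 68)
add Q: (40, 68) + (5, 68). λ = (68 - 68)/(5 - 40) ≡ 0/38 mod 73. 38⁻¹ ≡ 25 (mod 73), so λ ≡ 0.
  x = λ² - 40 - 5 = 0 - 45 ≡ 28; y = λ·(40 - 28) - 68 ≡ 5. → (28, 5)

(28, 5)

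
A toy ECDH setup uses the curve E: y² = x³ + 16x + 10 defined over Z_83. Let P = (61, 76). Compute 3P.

O

Repeated addition: build up to 3P.
2P: tangent at (61, 76): λ = (3·61² + 16)/(2·76) ≡ 57/69. 69⁻¹ ≡ 77 (mod 83), so λ ≡ 57·77 ≡ 73.
  x = λ² - 61 - 61 = 5329 - 122 ≡ 61; y = λ·(61 - 61) - 76 ≡ 7. → (61, 7)
3P: (61, 7) + (61, 76): same x and y₁ ≡ -y₂, so the sum is the point at infinity.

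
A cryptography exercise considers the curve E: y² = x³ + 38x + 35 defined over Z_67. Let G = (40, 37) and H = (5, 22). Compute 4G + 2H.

First 4G:
Repeated addition: build up to 4G.
2G: tangent at (40, 37): λ = (3·40² + 38)/(2·37) ≡ 14/7. 7⁻¹ ≡ 48 (mod 67) since 7·48 = 336 ≡ 1, so λ ≡ 14·48 ≡ 2.
  x = λ² - 40 - 40 = 4 - 80 ≡ 58; y = λ·(40 - 58) - 37 ≡ 61. → (58, 61)
3G: (58, 61) + (40, 37). λ = (37 - 61)/(40 - 58) ≡ 43/49 mod 67. 49⁻¹ ≡ 26 (mod 67) since 49·26 = 1274 ≡ 1, so λ ≡ 46.
  x = λ² - 58 - 40 = 2116 - 98 ≡ 8; y = λ·(58 - 8) - 61 ≡ 28. → (8, 28)
4G: (8, 28) + (40, 37). λ = (37 - 28)/(40 - 8) ≡ 9/32 mod 67. 32⁻¹ ≡ 44 (mod 67), so λ ≡ 61.
  x = λ² - 8 - 40 = 3721 - 48 ≡ 55; y = λ·(8 - 55) - 28 ≡ 53. → (55, 53)
4G = (55, 53).
Next 2H:
Repeated addition: build up to 2H.
2H: tangent at (5, 22): λ = (3·5² + 38)/(2·22) ≡ 46/44. 44⁻¹ ≡ 32 (mod 67), so λ ≡ 46·32 ≡ 65.
  x = λ² - 5 - 5 = 4225 - 10 ≡ 61; y = λ·(5 - 61) - 22 ≡ 23. → (61, 23)
2H = (61, 23).
Finally 4G + 2H:
(55, 53) + (61, 23). λ = (23 - 53)/(61 - 55) ≡ 37/6 mod 67. 6⁻¹ ≡ 56 (mod 67) since 6·56 = 336 ≡ 1, so λ ≡ 62.
  x = λ² - 55 - 61 = 3844 - 116 ≡ 43; y = λ·(55 - 43) - 53 ≡ 21. → (43, 21)

(43, 21)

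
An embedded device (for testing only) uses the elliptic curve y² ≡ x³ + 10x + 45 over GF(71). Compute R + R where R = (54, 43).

tangent at (54, 43): λ = (3·54² + 10)/(2·43) ≡ 25/15. 15⁻¹ ≡ 19 (mod 71), so λ ≡ 25·19 ≡ 49.
  x = λ² - 54 - 54 = 2401 - 108 ≡ 21; y = λ·(54 - 21) - 43 ≡ 12. → (21, 12)

(21, 12)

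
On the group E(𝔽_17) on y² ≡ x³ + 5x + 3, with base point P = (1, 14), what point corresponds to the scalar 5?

Double-and-add on 5 = (101)₂. Start with P = (1, 14) for the leading 1-bit.
double: tangent at (1, 14): λ = (3·1² + 5)/(2·14) ≡ 8/11. 11⁻¹ ≡ 14 (mod 17), so λ ≡ 8·14 ≡ 10.
  x = λ² - 1 - 1 = 100 - 2 ≡ 13; y = λ·(1 - 13) - 14 ≡ 2. → (13, 2)
double: tangent at (13, 2): λ = (3·13² + 5)/(2·2) ≡ 2/4. 4⁻¹ ≡ 13 (mod 17), so λ ≡ 2·13 ≡ 9.
  x = λ² - 13 - 13 = 81 - 26 ≡ 4; y = λ·(13 - 4) - 2 ≡ 11. → (4, 11)
add P: (4, 11) + (1, 14). λ = (14 - 11)/(1 - 4) ≡ 3/14 mod 17. 14⁻¹ ≡ 11 (mod 17), so λ ≡ 16.
  x = λ² - 4 - 1 = 256 - 5 ≡ 13; y = λ·(4 - 13) - 11 ≡ 15. → (13, 15)

(13, 15)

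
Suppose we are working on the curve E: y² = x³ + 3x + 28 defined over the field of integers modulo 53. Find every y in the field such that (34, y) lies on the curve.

none

x³ + 3x + 28 = 39434 ≡ 2 (mod 53).
2 is a non-residue mod 53; no y exists.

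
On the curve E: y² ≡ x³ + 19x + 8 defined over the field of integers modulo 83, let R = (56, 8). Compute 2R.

tangent at (56, 8): λ = (3·56² + 19)/(2·8) ≡ 48/16. 16⁻¹ ≡ 26 (mod 83), so λ ≡ 48·26 ≡ 3.
  x = λ² - 56 - 56 = 9 - 112 ≡ 63; y = λ·(56 - 63) - 8 ≡ 54. → (63, 54)

(63, 54)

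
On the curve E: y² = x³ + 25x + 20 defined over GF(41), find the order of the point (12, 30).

12

2P: tangent at (12, 30): λ = (3·12² + 25)/(2·30) ≡ 6/19. 19⁻¹ ≡ 13 (mod 41), so λ ≡ 6·13 ≡ 37.
  x = λ² - 12 - 12 = 1369 - 24 ≡ 33; y = λ·(12 - 33) - 30 ≡ 13. → (33, 13)
3P: (33, 13) + (12, 30). λ = (30 - 13)/(12 - 33) ≡ 17/20 mod 41. 20⁻¹ ≡ 39 (mod 41) since 20·39 = 780 ≡ 1, so λ ≡ 7.
  x = λ² - 33 - 12 = 49 - 45 ≡ 4; y = λ·(33 - 4) - 13 ≡ 26. → (4, 26)
4P: (4, 26) + (12, 30). λ = (30 - 26)/(12 - 4) ≡ 4/8 mod 41. 8⁻¹ ≡ 36 (mod 41), so λ ≡ 21.
  x = λ² - 4 - 12 = 441 - 16 ≡ 15; y = λ·(4 - 15) - 26 ≡ 30. → (15, 30)
5P: (15, 30) + (12, 30). λ = (30 - 30)/(12 - 15) ≡ 0/38 mod 41. 38⁻¹ ≡ 27 (mod 41), so λ ≡ 0.
  x = λ² - 15 - 12 = 0 - 27 ≡ 14; y = λ·(15 - 14) - 30 ≡ 11. → (14, 11)
6P: (14, 11) + (12, 30). λ = (30 - 11)/(12 - 14) ≡ 19/39 mod 41. 39⁻¹ ≡ 20 (mod 41) since 39·20 = 780 ≡ 1, so λ ≡ 11.
  x = λ² - 14 - 12 = 121 - 26 ≡ 13; y = λ·(14 - 13) - 11 ≡ 0. → (13, 0)
7P: (13, 0) + (12, 30). λ = (30 - 0)/(12 - 13) ≡ 30/40 mod 41. 40⁻¹ ≡ 40 (mod 41), so λ ≡ 11.
  x = λ² - 13 - 12 = 121 - 25 ≡ 14; y = λ·(13 - 14) - 0 ≡ 30. → (14, 30)
8P: (14, 30) + (12, 30). λ = (30 - 30)/(12 - 14) ≡ 0/39 mod 41. 39⁻¹ ≡ 20 (mod 41) since 39·20 = 780 ≡ 1, so λ ≡ 0.
  x = λ² - 14 - 12 = 0 - 26 ≡ 15; y = λ·(14 - 15) - 30 ≡ 11. → (15, 11)
9P: (15, 11) + (12, 30). λ = (30 - 11)/(12 - 15) ≡ 19/38 mod 41. 38⁻¹ ≡ 27 (mod 41), so λ ≡ 21.
  x = λ² - 15 - 12 = 441 - 27 ≡ 4; y = λ·(15 - 4) - 11 ≡ 15. → (4, 15)
10P: (4, 15) + (12, 30). λ = (30 - 15)/(12 - 4) ≡ 15/8 mod 41. 8⁻¹ ≡ 36 (mod 41), so λ ≡ 7.
  x = λ² - 4 - 12 = 49 - 16 ≡ 33; y = λ·(4 - 33) - 15 ≡ 28. → (33, 28)
11P: (33, 28) + (12, 30). λ = (30 - 28)/(12 - 33) ≡ 2/20 mod 41. 20⁻¹ ≡ 39 (mod 41), so λ ≡ 37.
  x = λ² - 33 - 12 = 1369 - 45 ≡ 12; y = λ·(33 - 12) - 28 ≡ 11. → (12, 11)
12P: (12, 11) + (12, 30): same x and y₁ ≡ -y₂, so the sum is O.
12P = O, so the order is 12.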